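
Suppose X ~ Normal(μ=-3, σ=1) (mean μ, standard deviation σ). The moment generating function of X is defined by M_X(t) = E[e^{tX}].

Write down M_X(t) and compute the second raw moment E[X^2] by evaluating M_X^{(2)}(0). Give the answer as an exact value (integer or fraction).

M_X(t) = e^(t^2/2 - 3*t)
dM/dt = t*e^(-3*t)*e^(t^2/2) - 3*e^(-3*t)*e^(t^2/2)
d^2M/dt^2 = (t^2*e^(t^2/2) - 6*t*e^(t^2/2) + 10*e^(t^2/2))*e^(-3*t)

E[X^2] = d^2M/dt^2 |_{t=0} = 10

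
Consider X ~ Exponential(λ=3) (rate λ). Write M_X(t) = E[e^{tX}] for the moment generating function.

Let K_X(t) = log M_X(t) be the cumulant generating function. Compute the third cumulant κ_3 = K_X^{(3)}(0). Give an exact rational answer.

M_X(t) = 3/(3 - t)
K_X(t) = log M_X(t) = -log(3 - t) + log(3)
K^(3)(t) = -2/(t^3 - 9*t^2 + 27*t - 27)

κ_3 = K^(3)(0) = 2/27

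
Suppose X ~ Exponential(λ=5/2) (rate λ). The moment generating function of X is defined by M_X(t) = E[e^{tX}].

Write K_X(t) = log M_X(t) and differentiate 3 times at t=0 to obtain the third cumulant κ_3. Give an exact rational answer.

M_X(t) = 5/(2*(5/2 - t))
K_X(t) = log M_X(t) = -log(5/2 - t) - log(2) + log(5)
D^3[K](t) = -16/(8*t^3 - 60*t^2 + 150*t - 125)

κ_3 = D^3[K](0) = 16/125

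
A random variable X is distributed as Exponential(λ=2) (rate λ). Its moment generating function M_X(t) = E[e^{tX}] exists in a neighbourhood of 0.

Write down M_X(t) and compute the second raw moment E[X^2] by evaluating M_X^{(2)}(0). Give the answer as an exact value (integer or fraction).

E[X^2] = M^(2)(0) = 1/2

M_X(t) = 2/(2 - t)
M^(2)(t) = -4/(t^3 - 6*t^2 + 12*t - 8)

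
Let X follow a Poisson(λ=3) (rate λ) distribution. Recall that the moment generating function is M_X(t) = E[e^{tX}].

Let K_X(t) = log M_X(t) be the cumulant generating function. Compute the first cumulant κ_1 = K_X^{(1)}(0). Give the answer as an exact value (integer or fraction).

κ_1 = K′(0) = 3

M_X(t) = e^(3*e^(t) - 3)
K_X(t) = log M_X(t) = 3*e^(t) - 3
K′(t) = 3*e^(t)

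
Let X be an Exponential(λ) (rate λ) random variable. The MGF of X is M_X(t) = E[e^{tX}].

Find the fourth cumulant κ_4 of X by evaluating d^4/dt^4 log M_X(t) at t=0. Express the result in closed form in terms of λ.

κ_4 = d^4K/dt^4 |_{t=0} = 6/λ^4

M_X(t) = λ/(λ - t)
K_X(t) = log M_X(t) = log(λ) - log(λ - t)
dK/dt = -1/(-λ + t)
d^2K/dt^2 = 1/(λ^2 - 2*λ*t + t^2)
d^3K/dt^3 = -2/(-λ^3 + 3*λ^2*t - 3*λ*t^2 + t^3)
d^4K/dt^4 = 6/(λ^4 - 4*λ^3*t + 6*λ^2*t^2 - 4*λ*t^3 + t^4)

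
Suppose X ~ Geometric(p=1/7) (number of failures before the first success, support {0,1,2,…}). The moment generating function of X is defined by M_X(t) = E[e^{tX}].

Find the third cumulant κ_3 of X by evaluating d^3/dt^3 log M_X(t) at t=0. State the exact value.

M_X(t) = 1/(7*(1 - 6*e^(t)/7))
K_X(t) = log M_X(t) = -log(1 - 6*e^(t)/7) - log(7)
D^3[K](t) = (-252*e^(2*t) - 294*e^(t))/(216*e^(3*t) - 756*e^(2*t) + 882*e^(t) - 343)

κ_3 = D^3[K](0) = 546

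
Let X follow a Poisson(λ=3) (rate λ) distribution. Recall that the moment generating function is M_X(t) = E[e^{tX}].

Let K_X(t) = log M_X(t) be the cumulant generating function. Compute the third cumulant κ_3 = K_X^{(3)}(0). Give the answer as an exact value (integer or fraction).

κ_3 = d^3K/dt^3 |_{t=0} = 3

M_X(t) = e^(3*e^(t) - 3)
K_X(t) = log M_X(t) = 3*e^(t) - 3
dK/dt = 3*e^(t)
d^2K/dt^2 = 3*e^(t)
d^3K/dt^3 = 3*e^(t)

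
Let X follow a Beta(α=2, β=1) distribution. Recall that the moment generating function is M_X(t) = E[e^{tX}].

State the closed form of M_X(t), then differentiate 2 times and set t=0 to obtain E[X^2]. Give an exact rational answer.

E[X^2] = D^2[M](0) = 1/2

M_X(t) = ₁F₁(2; 3; t)
D^2[M](t) = ₁F₁(4; 5; t)/2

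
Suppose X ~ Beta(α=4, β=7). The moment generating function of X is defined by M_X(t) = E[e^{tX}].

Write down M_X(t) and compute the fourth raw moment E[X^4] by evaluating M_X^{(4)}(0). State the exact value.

M_X(t) = ₁F₁(4; 11; t)
M^(4)(t) = 5*₁F₁(8; 15; t)/143

E[X^4] = M^(4)(0) = 5/143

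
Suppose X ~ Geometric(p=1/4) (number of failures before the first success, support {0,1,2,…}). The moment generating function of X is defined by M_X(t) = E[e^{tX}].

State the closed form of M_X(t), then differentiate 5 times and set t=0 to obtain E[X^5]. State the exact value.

E[X^5] = d^5M/dt^5 |_{t=0} = 52923

M_X(t) = 1/(4*(1 - 3*e^(t)/4))
dM/dt = 3*e^(t)/(9*e^(2*t) - 24*e^(t) + 16)
d^2M/dt^2 = (-9*e^(2*t) - 12*e^(t))/(27*e^(3*t) - 108*e^(2*t) + 144*e^(t) - 64)
d^3M/dt^3 = (27*e^(3*t) + 144*e^(2*t) + 48*e^(t))/(81*e^(4*t) - 432*e^(3*t) + 864*e^(2*t) - 768*e^(t) + 256)
d^4M/dt^4 = (-81*e^(4*t) - 1188*e^(3*t) - 1584*e^(2*t) - 192*e^(t))/(243*e^(5*t) - 1620*e^(4*t) + 4320*e^(3*t) - 5760*e^(2*t) + 3840*e^(t) - 1024)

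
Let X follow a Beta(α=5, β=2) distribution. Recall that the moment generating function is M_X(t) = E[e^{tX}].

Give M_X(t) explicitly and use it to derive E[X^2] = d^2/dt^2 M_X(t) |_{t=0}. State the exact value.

E[X^2] = M^(2)(0) = 15/28

M_X(t) = ₁F₁(5; 7; t)
M^(2)(t) = 15*₁F₁(7; 9; t)/28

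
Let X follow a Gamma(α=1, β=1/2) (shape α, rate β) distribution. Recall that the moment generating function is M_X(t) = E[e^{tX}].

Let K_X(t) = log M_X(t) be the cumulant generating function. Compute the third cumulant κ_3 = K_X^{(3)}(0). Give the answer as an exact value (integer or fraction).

κ_3 = d^3K/dt^3 |_{t=0} = 16

M_X(t) = 1/(2*(1/2 - t))
K_X(t) = log M_X(t) = -log(1/2 - t) - log(2)
dK/dt = -2/(2*t - 1)
d^2K/dt^2 = 4/(4*t^2 - 4*t + 1)
d^3K/dt^3 = -16/(8*t^3 - 12*t^2 + 6*t - 1)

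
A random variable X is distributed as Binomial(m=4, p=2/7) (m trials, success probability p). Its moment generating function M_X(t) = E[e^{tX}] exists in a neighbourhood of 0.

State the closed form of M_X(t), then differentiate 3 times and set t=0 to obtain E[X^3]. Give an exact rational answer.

E[X^3] = D^3[M](0) = 1592/343

M_X(t) = (2*e^(t)/7 + 5/7)^4
D^3[M](t) = 1024*e^(4*t)/2401 + 4320*e^(3*t)/2401 + 4800*e^(2*t)/2401 + 1000*e^(t)/2401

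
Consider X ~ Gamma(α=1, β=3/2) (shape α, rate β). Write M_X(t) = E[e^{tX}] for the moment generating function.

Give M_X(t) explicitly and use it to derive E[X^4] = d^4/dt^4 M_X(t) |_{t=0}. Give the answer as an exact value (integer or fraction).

E[X^4] = D^4[M](0) = 128/27

M_X(t) = 3/(2*(3/2 - t))
D^4[M](t) = -1152/(32*t^5 - 240*t^4 + 720*t^3 - 1080*t^2 + 810*t - 243)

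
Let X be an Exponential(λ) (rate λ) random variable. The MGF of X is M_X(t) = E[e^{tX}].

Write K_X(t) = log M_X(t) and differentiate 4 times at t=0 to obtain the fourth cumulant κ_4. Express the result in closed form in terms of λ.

κ_4 = D^4[K](0) = 6/λ^4

M_X(t) = λ/(λ - t)
K_X(t) = log M_X(t) = log(λ) - log(λ - t)
D^4[K](t) = 6/(λ^4 - 4*λ^3*t + 6*λ^2*t^2 - 4*λ*t^3 + t^4)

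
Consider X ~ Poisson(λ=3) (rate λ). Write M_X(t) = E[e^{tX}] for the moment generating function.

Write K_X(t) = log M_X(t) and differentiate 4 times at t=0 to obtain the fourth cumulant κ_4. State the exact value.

κ_4 = D^4[K](0) = 3

M_X(t) = e^(3*e^(t) - 3)
K_X(t) = log M_X(t) = 3*e^(t) - 3
D^4[K](t) = 3*e^(t)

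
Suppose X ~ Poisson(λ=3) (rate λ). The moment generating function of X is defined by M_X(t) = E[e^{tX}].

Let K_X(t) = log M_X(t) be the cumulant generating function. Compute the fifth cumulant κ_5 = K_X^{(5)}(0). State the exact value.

M_X(t) = e^(3*e^(t) - 3)
K_X(t) = log M_X(t) = 3*e^(t) - 3
K^(5)(t) = 3*e^(t)

κ_5 = K^(5)(0) = 3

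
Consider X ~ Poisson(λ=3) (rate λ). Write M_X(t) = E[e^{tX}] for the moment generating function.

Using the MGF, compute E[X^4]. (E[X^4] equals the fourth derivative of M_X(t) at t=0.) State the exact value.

E[X^4] = d^4M/dt^4 |_{t=0} = 309

M_X(t) = e^(3*e^(t) - 3)
dM/dt = 3*e^(-3)*e^(t)*e^(3*e^(t))
d^2M/dt^2 = (9*e^(2*t)*e^(3*e^(t)) + 3*e^(t)*e^(3*e^(t)))*e^(-3)
d^3M/dt^3 = (27*e^(3*t)*e^(3*e^(t)) + 27*e^(2*t)*e^(3*e^(t)) + 3*e^(t)*e^(3*e^(t)))*e^(-3)
d^4M/dt^4 = (81*e^(4*t)*e^(3*e^(t)) + 162*e^(3*t)*e^(3*e^(t)) + 63*e^(2*t)*e^(3*e^(t)) + 3*e^(t)*e^(3*e^(t)))*e^(-3)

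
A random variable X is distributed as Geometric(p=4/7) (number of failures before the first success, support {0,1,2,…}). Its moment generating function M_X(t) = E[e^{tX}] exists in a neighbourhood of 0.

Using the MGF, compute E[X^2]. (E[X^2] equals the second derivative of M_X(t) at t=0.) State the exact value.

E[X^2] = d^2M/dt^2 |_{t=0} = 15/8

M_X(t) = 4/(7*(1 - 3*e^(t)/7))
dM/dt = 12*e^(t)/(9*e^(2*t) - 42*e^(t) + 49)
d^2M/dt^2 = (-36*e^(2*t) - 84*e^(t))/(27*e^(3*t) - 189*e^(2*t) + 441*e^(t) - 343)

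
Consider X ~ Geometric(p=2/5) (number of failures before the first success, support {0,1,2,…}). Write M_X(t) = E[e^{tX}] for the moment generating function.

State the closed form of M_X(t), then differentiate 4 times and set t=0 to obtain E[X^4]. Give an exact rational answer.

E[X^4] = d^4M/dt^4 |_{t=0} = 276

M_X(t) = 2/(5*(1 - 3*e^(t)/5))
dM/dt = 6*e^(t)/(9*e^(2*t) - 30*e^(t) + 25)
d^2M/dt^2 = (-18*e^(2*t) - 30*e^(t))/(27*e^(3*t) - 135*e^(2*t) + 225*e^(t) - 125)
d^3M/dt^3 = (54*e^(3*t) + 360*e^(2*t) + 150*e^(t))/(81*e^(4*t) - 540*e^(3*t) + 1350*e^(2*t) - 1500*e^(t) + 625)
d^4M/dt^4 = (-162*e^(4*t) - 2970*e^(3*t) - 4950*e^(2*t) - 750*e^(t))/(243*e^(5*t) - 2025*e^(4*t) + 6750*e^(3*t) - 11250*e^(2*t) + 9375*e^(t) - 3125)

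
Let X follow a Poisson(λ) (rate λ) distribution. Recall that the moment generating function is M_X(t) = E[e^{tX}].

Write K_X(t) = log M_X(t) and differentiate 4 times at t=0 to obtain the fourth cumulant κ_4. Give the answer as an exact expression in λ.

M_X(t) = e^(λ*(e^(t) - 1))
K_X(t) = log M_X(t) = λ*(e^(t) - 1)
dK/dt = λ*e^(t)
d^2K/dt^2 = λ*e^(t)
d^3K/dt^3 = λ*e^(t)
d^4K/dt^4 = λ*e^(t)

κ_4 = d^4K/dt^4 |_{t=0} = λ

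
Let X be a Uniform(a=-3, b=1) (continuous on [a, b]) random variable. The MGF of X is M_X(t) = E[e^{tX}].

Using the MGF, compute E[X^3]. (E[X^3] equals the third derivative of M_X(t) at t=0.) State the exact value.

M_X(t) = (e^(t) - e^(-3*t))/(4*t)
M^(3)(t) = (t^3*e^(4*t) + 27*t^3 - 3*t^2*e^(4*t) + 27*t^2 + 6*t*e^(4*t) + 18*t - 6*e^(4*t) + 6)*e^(-3*t)/(4*t^4)

E[X^3] = M^(3)(0) = -5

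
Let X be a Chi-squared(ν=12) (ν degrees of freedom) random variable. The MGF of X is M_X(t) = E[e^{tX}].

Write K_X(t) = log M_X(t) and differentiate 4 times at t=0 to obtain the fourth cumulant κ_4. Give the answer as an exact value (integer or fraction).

κ_4 = K^(4)(0) = 576

M_X(t) = (1 - 2*t)^(-6)
K_X(t) = log M_X(t) = -6*log(1 - 2*t)
K^(4)(t) = 576/(16*t^4 - 32*t^3 + 24*t^2 - 8*t + 1)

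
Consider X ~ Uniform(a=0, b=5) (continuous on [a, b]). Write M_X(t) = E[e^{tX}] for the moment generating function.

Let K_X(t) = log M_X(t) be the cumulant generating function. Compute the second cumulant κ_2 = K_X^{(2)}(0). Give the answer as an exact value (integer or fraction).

κ_2 = K′′(0) = 25/12

M_X(t) = (e^(5*t) - 1)/(5*t)
K_X(t) = log M_X(t) = -log(t) + log(e^(5*t) - 1) - log(5)
K′(t) = (5*t*e^(5*t) - e^(5*t) + 1)/(t*e^(5*t) - t)
K′′(t) = (-25*t^2*e^(5*t) + e^(10*t) - 2*e^(5*t) + 1)/(t^2*e^(10*t) - 2*t^2*e^(5*t) + t^2)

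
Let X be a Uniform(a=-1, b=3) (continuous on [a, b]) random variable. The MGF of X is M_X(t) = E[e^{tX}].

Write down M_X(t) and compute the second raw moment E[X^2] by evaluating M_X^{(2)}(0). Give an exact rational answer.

E[X^2] = D^2[M](0) = 7/3

M_X(t) = (e^(3*t) - e^(-t))/(4*t)
D^2[M](t) = (9*t^2*e^(4*t) - t^2 - 6*t*e^(4*t) - 2*t + 2*e^(4*t) - 2)*e^(-t)/(4*t^3)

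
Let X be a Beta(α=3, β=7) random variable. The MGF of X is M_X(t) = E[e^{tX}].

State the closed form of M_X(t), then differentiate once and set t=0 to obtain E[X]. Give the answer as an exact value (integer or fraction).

E[X] = dM/dt |_{t=0} = 3/10

M_X(t) = ₁F₁(3; 10; t)
dM/dt = 3*₁F₁(4; 11; t)/10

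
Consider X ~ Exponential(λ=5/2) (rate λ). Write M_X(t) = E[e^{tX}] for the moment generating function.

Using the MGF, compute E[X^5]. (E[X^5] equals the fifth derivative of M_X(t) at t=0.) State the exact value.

E[X^5] = d^5M/dt^5 |_{t=0} = 768/625

M_X(t) = 5/(2*(5/2 - t))
dM/dt = 10/(4*t^2 - 20*t + 25)
d^2M/dt^2 = -40/(8*t^3 - 60*t^2 + 150*t - 125)
d^3M/dt^3 = 240/(16*t^4 - 160*t^3 + 600*t^2 - 1000*t + 625)
d^4M/dt^4 = -1920/(32*t^5 - 400*t^4 + 2000*t^3 - 5000*t^2 + 6250*t - 3125)
d^5M/dt^5 = 19200/(64*t^6 - 960*t^5 + 6000*t^4 - 20000*t^3 + 37500*t^2 - 37500*t + 15625)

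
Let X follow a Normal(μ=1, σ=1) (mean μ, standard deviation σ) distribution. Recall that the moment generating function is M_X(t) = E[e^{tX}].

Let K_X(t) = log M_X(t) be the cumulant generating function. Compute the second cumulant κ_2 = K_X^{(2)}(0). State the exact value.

κ_2 = d^2K/dt^2 |_{t=0} = 1

M_X(t) = e^(t^2/2 + t)
K_X(t) = log M_X(t) = t^2/2 + t
dK/dt = t + 1
d^2K/dt^2 = 1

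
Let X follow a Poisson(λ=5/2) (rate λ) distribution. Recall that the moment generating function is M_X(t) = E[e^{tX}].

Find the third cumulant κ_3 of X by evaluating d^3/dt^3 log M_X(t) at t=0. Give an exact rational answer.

κ_3 = D^3[K](0) = 5/2

M_X(t) = e^(5*e^(t)/2 - 5/2)
K_X(t) = log M_X(t) = 5*e^(t)/2 - 5/2
D^3[K](t) = 5*e^(t)/2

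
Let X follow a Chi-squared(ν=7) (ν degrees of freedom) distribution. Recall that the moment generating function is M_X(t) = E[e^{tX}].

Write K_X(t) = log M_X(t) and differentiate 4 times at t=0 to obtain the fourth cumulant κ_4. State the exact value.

M_X(t) = (1 - 2*t)^(-7/2)
K_X(t) = log M_X(t) = -7*log(1 - 2*t)/2
D^4[K](t) = 336/(16*t^4 - 32*t^3 + 24*t^2 - 8*t + 1)

κ_4 = D^4[K](0) = 336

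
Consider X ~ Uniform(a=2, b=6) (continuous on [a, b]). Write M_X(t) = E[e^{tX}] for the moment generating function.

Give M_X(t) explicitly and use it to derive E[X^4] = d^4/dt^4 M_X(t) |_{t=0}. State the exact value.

M_X(t) = (e^(6*t) - e^(2*t))/(4*t)
M′(t) = (6*t*e^(6*t) - 2*t*e^(2*t) - e^(6*t) + e^(2*t))/(4*t^2)
M′′(t) = (18*t^2*e^(6*t) - 2*t^2*e^(2*t) - 6*t*e^(6*t) + 2*t*e^(2*t) + e^(6*t) - e^(2*t))/(2*t^3)
M′′′(t) = (108*t^3*e^(6*t) - 4*t^3*e^(2*t) - 54*t^2*e^(6*t) + 6*t^2*e^(2*t) + 18*t*e^(6*t) - 6*t*e^(2*t) - 3*e^(6*t) + 3*e^(2*t))/(2*t^4)
M′′′′(t) = (324*t^4*e^(6*t) - 4*t^4*e^(2*t) - 216*t^3*e^(6*t) + 8*t^3*e^(2*t) + 108*t^2*e^(6*t) - 12*t^2*e^(2*t) - 36*t*e^(6*t) + 12*t*e^(2*t) + 6*e^(6*t) - 6*e^(2*t))/t^5

E[X^4] = M′′′′(0) = 1936/5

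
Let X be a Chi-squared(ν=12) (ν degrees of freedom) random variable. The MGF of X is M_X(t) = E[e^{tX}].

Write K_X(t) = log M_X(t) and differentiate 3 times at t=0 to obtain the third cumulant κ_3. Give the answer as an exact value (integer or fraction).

κ_3 = d^3K/dt^3 |_{t=0} = 96

M_X(t) = (1 - 2*t)^(-6)
K_X(t) = log M_X(t) = -6*log(1 - 2*t)
dK/dt = -12/(2*t - 1)
d^2K/dt^2 = 24/(4*t^2 - 4*t + 1)
d^3K/dt^3 = -96/(8*t^3 - 12*t^2 + 6*t - 1)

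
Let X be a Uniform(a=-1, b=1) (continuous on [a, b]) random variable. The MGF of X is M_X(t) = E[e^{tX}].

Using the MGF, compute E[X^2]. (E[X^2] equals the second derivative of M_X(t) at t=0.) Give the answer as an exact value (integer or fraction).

M_X(t) = (e^(t) - e^(-t))/(2*t)
D^2[M](t) = (t^2*e^(2*t) - t^2 - 2*t*e^(2*t) - 2*t + 2*e^(2*t) - 2)*e^(-t)/(2*t^3)

E[X^2] = D^2[M](0) = 1/3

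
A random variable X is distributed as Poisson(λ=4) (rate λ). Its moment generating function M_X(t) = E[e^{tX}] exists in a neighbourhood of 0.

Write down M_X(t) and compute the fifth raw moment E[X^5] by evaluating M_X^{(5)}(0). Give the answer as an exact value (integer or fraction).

E[X^5] = M^(5)(0) = 5428

M_X(t) = e^(4*e^(t) - 4)
M^(5)(t) = (1024*e^(5*t)*e^(4*e^(t)) + 2560*e^(4*t)*e^(4*e^(t)) + 1600*e^(3*t)*e^(4*e^(t)) + 240*e^(2*t)*e^(4*e^(t)) + 4*e^(t)*e^(4*e^(t)))*e^(-4)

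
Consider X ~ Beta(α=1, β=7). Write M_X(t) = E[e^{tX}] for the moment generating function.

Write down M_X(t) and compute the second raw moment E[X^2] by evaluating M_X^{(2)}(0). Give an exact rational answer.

M_X(t) = ₁F₁(1; 8; t)
M′(t) = ₁F₁(2; 9; t)/8
M′′(t) = ₁F₁(3; 10; t)/36

E[X^2] = M′′(0) = 1/36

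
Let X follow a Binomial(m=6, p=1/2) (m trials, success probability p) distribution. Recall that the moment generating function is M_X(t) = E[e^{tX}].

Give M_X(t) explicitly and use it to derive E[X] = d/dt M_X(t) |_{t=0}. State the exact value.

M_X(t) = (e^(t)/2 + 1/2)^6
dM/dt = 3*e^(6*t)/32 + 15*e^(5*t)/32 + 15*e^(4*t)/16 + 15*e^(3*t)/16 + 15*e^(2*t)/32 + 3*e^(t)/32

E[X] = dM/dt |_{t=0} = 3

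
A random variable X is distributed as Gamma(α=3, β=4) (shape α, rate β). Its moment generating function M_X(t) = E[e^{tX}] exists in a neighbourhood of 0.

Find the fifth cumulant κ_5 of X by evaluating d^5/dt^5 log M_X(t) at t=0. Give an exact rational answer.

κ_5 = K′′′′′(0) = 9/128

M_X(t) = 64/(4 - t)^3
K_X(t) = log M_X(t) = -3*log(4 - t) + 6*log(2)
K′(t) = -3/(t - 4)
K′′(t) = 3/(t^2 - 8*t + 16)
K′′′(t) = -6/(t^3 - 12*t^2 + 48*t - 64)
K′′′′(t) = 18/(t^4 - 16*t^3 + 96*t^2 - 256*t + 256)
K′′′′′(t) = -72/(t^5 - 20*t^4 + 160*t^3 - 640*t^2 + 1280*t - 1024)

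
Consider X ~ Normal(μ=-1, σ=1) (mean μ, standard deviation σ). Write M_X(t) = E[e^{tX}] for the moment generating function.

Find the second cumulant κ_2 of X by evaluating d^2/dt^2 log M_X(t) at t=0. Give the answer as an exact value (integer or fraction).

κ_2 = D^2[K](0) = 1

M_X(t) = e^(t^2/2 - t)
K_X(t) = log M_X(t) = t^2/2 - t
D^2[K](t) = 1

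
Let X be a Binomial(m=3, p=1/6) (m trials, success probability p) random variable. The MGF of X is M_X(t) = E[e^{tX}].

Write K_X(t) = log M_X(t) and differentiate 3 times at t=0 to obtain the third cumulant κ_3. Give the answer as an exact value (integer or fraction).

κ_3 = K^(3)(0) = 5/18

M_X(t) = (e^(t)/6 + 5/6)^3
K_X(t) = log M_X(t) = 3*log(e^(t)/6 + 5/6)
K^(3)(t) = (-15*e^(2*t) + 75*e^(t))/(e^(3*t) + 15*e^(2*t) + 75*e^(t) + 125)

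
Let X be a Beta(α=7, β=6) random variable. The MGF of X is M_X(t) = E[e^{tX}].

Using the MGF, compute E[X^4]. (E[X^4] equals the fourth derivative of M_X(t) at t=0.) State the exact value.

M_X(t) = ₁F₁(7; 13; t)
D^4[M](t) = 3*₁F₁(11; 17; t)/26

E[X^4] = D^4[M](0) = 3/26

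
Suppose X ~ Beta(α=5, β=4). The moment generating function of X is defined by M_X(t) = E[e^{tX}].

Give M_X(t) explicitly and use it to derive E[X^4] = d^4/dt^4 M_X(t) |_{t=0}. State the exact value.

E[X^4] = M′′′′(0) = 14/99

M_X(t) = ₁F₁(5; 9; t)
M′(t) = 5*₁F₁(6; 10; t)/9
M′′(t) = ₁F₁(7; 11; t)/3
M′′′(t) = 7*₁F₁(8; 12; t)/33
M′′′′(t) = 14*₁F₁(9; 13; t)/99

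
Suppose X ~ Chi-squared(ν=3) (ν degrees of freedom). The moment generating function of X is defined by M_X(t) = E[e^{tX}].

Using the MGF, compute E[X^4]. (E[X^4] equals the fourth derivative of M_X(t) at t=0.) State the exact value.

M_X(t) = (1 - 2*t)^(-3/2)
dM/dt = 3/(4*t^2*√(1 - 2*t) - 4*t*√(1 - 2*t) + √(1 - 2*t))
d^2M/dt^2 = -15/(8*t^3*√(1 - 2*t) - 12*t^2*√(1 - 2*t) + 6*t*√(1 - 2*t) - √(1 - 2*t))
d^3M/dt^3 = 105/(16*t^4*√(1 - 2*t) - 32*t^3*√(1 - 2*t) + 24*t^2*√(1 - 2*t) - 8*t*√(1 - 2*t) + √(1 - 2*t))
d^4M/dt^4 = -945/(32*t^5*√(1 - 2*t) - 80*t^4*√(1 - 2*t) + 80*t^3*√(1 - 2*t) - 40*t^2*√(1 - 2*t) + 10*t*√(1 - 2*t) - √(1 - 2*t))

E[X^4] = d^4M/dt^4 |_{t=0} = 945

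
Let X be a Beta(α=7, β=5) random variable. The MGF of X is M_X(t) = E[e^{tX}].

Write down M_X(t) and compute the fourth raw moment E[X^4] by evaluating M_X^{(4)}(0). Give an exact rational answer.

E[X^4] = d^4M/dt^4 |_{t=0} = 2/13

M_X(t) = ₁F₁(7; 12; t)
dM/dt = 7*₁F₁(8; 13; t)/12
d^2M/dt^2 = 14*₁F₁(9; 14; t)/39
d^3M/dt^3 = 3*₁F₁(10; 15; t)/13
d^4M/dt^4 = 2*₁F₁(11; 16; t)/13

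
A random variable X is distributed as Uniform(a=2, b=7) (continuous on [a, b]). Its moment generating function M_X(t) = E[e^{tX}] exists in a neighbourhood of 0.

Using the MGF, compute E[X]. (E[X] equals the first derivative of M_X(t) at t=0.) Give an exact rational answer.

M_X(t) = (e^(7*t) - e^(2*t))/(5*t)
M^(1)(t) = (7*t*e^(7*t) - 2*t*e^(2*t) - e^(7*t) + e^(2*t))/(5*t^2)

E[X] = M^(1)(0) = 9/2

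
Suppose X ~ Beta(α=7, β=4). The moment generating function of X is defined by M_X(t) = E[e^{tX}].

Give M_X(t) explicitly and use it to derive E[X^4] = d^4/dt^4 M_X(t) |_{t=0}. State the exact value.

E[X^4] = M′′′′(0) = 30/143

M_X(t) = ₁F₁(7; 11; t)
M′(t) = 7*₁F₁(8; 12; t)/11
M′′(t) = 14*₁F₁(9; 13; t)/33
M′′′(t) = 42*₁F₁(10; 14; t)/143
M′′′′(t) = 30*₁F₁(11; 15; t)/143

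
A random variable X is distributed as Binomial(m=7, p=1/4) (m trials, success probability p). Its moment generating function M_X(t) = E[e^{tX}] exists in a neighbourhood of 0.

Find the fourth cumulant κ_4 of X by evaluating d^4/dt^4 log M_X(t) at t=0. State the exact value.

M_X(t) = (e^(t)/4 + 3/4)^7
K_X(t) = log M_X(t) = 7*log(e^(t)/4 + 3/4)
K^(4)(t) = (21*e^(3*t) - 252*e^(2*t) + 189*e^(t))/(e^(4*t) + 12*e^(3*t) + 54*e^(2*t) + 108*e^(t) + 81)

κ_4 = K^(4)(0) = -21/128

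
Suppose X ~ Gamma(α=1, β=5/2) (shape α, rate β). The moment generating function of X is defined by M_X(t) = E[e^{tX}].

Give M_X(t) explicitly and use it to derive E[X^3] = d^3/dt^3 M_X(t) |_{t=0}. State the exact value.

M_X(t) = 5/(2*(5/2 - t))
M^(3)(t) = 240/(16*t^4 - 160*t^3 + 600*t^2 - 1000*t + 625)

E[X^3] = M^(3)(0) = 48/125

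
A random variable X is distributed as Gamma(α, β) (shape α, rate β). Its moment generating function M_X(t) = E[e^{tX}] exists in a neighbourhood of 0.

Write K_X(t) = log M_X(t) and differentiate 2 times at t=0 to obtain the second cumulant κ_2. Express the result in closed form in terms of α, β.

M_X(t) = (β/(β - t))^α
K_X(t) = log M_X(t) = α*(log(β) - log(β - t))
dK/dt = -α/(-β + t)
d^2K/dt^2 = α/(β^2 - 2*β*t + t^2)

κ_2 = d^2K/dt^2 |_{t=0} = α/β^2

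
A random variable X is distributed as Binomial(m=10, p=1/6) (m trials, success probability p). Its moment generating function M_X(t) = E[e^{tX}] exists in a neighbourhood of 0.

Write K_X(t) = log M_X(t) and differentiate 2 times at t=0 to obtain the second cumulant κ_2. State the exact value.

M_X(t) = (e^(t)/6 + 5/6)^10
K_X(t) = log M_X(t) = 10*log(e^(t)/6 + 5/6)
K′(t) = 10*e^(t)/(e^(t) + 5)
K′′(t) = 50*e^(t)/(e^(2*t) + 10*e^(t) + 25)

κ_2 = K′′(0) = 25/18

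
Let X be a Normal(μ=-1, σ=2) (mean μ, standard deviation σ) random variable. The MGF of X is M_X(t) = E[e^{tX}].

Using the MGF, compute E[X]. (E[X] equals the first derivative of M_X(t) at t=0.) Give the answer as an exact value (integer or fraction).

E[X] = dM/dt |_{t=0} = -1

M_X(t) = e^(2*t^2 - t)
dM/dt = 4*t*e^(-t)*e^(2*t^2) - e^(-t)*e^(2*t^2)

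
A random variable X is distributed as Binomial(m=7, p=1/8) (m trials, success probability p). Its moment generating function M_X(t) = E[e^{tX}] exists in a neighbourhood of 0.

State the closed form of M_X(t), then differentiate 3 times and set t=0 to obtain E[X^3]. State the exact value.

M_X(t) = (e^(t)/8 + 7/8)^7
M′(t) = 7*e^(7*t)/2097152 + 147*e^(6*t)/1048576 + 5145*e^(5*t)/2097152 + 12005*e^(4*t)/524288 + 252105*e^(3*t)/2097152 + 352947*e^(2*t)/1048576 + 823543*e^(t)/2097152
M′′(t) = 49*e^(7*t)/2097152 + 441*e^(6*t)/524288 + 25725*e^(5*t)/2097152 + 12005*e^(4*t)/131072 + 756315*e^(3*t)/2097152 + 352947*e^(2*t)/524288 + 823543*e^(t)/2097152

E[X^3] = M′′′(0) = 833/256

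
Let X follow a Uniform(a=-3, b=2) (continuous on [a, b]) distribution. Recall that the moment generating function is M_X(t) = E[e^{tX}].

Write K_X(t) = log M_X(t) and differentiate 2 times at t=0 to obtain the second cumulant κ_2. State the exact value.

M_X(t) = (e^(2*t) - e^(-3*t))/(5*t)
K_X(t) = log M_X(t) = -log(t) + log(e^(2*t) - e^(-3*t)) - log(5)
D^2[K](t) = (-25*t^2*e^(5*t) + e^(10*t) - 2*e^(5*t) + 1)/(t^2*e^(10*t) - 2*t^2*e^(5*t) + t^2)

κ_2 = D^2[K](0) = 25/12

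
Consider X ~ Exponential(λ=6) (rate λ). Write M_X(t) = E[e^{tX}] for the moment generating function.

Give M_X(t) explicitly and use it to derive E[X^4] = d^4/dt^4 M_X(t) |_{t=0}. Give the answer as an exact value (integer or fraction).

M_X(t) = 6/(6 - t)
M′(t) = 6/(t^2 - 12*t + 36)
M′′(t) = -12/(t^3 - 18*t^2 + 108*t - 216)
M′′′(t) = 36/(t^4 - 24*t^3 + 216*t^2 - 864*t + 1296)
M′′′′(t) = -144/(t^5 - 30*t^4 + 360*t^3 - 2160*t^2 + 6480*t - 7776)

E[X^4] = M′′′′(0) = 1/54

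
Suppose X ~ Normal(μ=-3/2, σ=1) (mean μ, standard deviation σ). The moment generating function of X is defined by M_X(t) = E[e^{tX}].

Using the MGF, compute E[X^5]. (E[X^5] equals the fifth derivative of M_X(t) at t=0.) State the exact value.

M_X(t) = e^(t^2/2 - 3*t/2)
dM/dt = t*e^(-3*t/2)*e^(t^2/2) - 3*e^(-3*t/2)*e^(t^2/2)/2
d^2M/dt^2 = (4*t^2*e^(t^2/2) - 12*t*e^(t^2/2) + 13*e^(t^2/2))*e^(-3*t/2)/4
d^3M/dt^3 = (8*t^3*e^(t^2/2) - 36*t^2*e^(t^2/2) + 78*t*e^(t^2/2) - 63*e^(t^2/2))*e^(-3*t/2)/8
d^4M/dt^4 = (16*t^4*e^(t^2/2) - 96*t^3*e^(t^2/2) + 312*t^2*e^(t^2/2) - 504*t*e^(t^2/2) + 345*e^(t^2/2))*e^(-3*t/2)/16
d^5M/dt^5 = (32*t^5*e^(t^2/2) - 240*t^4*e^(t^2/2) + 1040*t^3*e^(t^2/2) - 2520*t^2*e^(t^2/2) + 3450*t*e^(t^2/2) - 2043*e^(t^2/2))*e^(-3*t/2)/32

E[X^5] = d^5M/dt^5 |_{t=0} = -2043/32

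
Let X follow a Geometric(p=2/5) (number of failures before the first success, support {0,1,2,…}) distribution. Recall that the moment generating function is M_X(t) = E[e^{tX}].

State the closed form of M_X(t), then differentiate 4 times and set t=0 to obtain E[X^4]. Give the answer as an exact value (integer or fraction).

M_X(t) = 2/(5*(1 - 3*e^(t)/5))
D^4[M](t) = (-162*e^(4*t) - 2970*e^(3*t) - 4950*e^(2*t) - 750*e^(t))/(243*e^(5*t) - 2025*e^(4*t) + 6750*e^(3*t) - 11250*e^(2*t) + 9375*e^(t) - 3125)

E[X^4] = D^4[M](0) = 276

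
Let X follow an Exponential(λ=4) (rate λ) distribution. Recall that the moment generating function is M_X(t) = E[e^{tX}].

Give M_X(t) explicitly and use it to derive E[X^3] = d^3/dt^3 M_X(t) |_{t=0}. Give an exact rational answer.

M_X(t) = 4/(4 - t)
dM/dt = 4/(t^2 - 8*t + 16)
d^2M/dt^2 = -8/(t^3 - 12*t^2 + 48*t - 64)
d^3M/dt^3 = 24/(t^4 - 16*t^3 + 96*t^2 - 256*t + 256)

E[X^3] = d^3M/dt^3 |_{t=0} = 3/32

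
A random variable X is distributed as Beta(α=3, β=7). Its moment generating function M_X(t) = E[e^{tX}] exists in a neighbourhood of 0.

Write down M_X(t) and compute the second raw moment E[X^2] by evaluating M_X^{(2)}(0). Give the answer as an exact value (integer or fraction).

M_X(t) = ₁F₁(3; 10; t)
D^2[M](t) = 6*₁F₁(5; 12; t)/55

E[X^2] = D^2[M](0) = 6/55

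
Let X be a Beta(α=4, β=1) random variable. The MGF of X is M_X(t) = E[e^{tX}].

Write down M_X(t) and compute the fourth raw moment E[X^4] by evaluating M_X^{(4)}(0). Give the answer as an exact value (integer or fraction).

M_X(t) = ₁F₁(4; 5; t)
M^(4)(t) = ₁F₁(8; 9; t)/2

E[X^4] = M^(4)(0) = 1/2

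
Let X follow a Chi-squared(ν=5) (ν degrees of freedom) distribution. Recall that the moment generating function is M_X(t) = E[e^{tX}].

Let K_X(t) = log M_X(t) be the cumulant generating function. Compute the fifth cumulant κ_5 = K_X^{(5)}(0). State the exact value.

κ_5 = d^5K/dt^5 |_{t=0} = 1920

M_X(t) = (1 - 2*t)^(-5/2)
K_X(t) = log M_X(t) = -5*log(1 - 2*t)/2
dK/dt = -5/(2*t - 1)
d^2K/dt^2 = 10/(4*t^2 - 4*t + 1)
d^3K/dt^3 = -40/(8*t^3 - 12*t^2 + 6*t - 1)
d^4K/dt^4 = 240/(16*t^4 - 32*t^3 + 24*t^2 - 8*t + 1)
d^5K/dt^5 = -1920/(32*t^5 - 80*t^4 + 80*t^3 - 40*t^2 + 10*t - 1)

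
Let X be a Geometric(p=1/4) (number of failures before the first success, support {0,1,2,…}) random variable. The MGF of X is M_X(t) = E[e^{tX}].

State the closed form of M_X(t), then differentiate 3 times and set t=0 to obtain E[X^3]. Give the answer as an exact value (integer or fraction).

M_X(t) = 1/(4*(1 - 3*e^(t)/4))
D^3[M](t) = (27*e^(3*t) + 144*e^(2*t) + 48*e^(t))/(81*e^(4*t) - 432*e^(3*t) + 864*e^(2*t) - 768*e^(t) + 256)

E[X^3] = D^3[M](0) = 219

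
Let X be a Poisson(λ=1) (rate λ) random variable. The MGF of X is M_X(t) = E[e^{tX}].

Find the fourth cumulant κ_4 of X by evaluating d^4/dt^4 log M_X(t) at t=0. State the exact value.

M_X(t) = e^(e^(t) - 1)
K_X(t) = log M_X(t) = e^(t) - 1
K′(t) = e^(t)
K′′(t) = e^(t)
K′′′(t) = e^(t)
K′′′′(t) = e^(t)

κ_4 = K′′′′(0) = 1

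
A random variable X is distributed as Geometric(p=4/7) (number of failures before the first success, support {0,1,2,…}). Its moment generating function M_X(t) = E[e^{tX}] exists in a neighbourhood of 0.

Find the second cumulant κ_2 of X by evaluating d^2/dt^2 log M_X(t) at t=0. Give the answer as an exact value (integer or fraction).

M_X(t) = 4/(7*(1 - 3*e^(t)/7))
K_X(t) = log M_X(t) = -log(1 - 3*e^(t)/7) - log(7) + 2*log(2)
K^(2)(t) = 21*e^(t)/(9*e^(2*t) - 42*e^(t) + 49)

κ_2 = K^(2)(0) = 21/16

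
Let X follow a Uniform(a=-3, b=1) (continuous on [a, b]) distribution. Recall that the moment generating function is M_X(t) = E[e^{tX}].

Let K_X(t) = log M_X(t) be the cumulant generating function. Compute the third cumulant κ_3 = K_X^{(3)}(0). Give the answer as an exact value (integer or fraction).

M_X(t) = (e^(t) - e^(-3*t))/(4*t)
K_X(t) = log M_X(t) = -log(t) + log(e^(t) - e^(-3*t)) - 2*log(2)
dK/dt = (t*e^(4*t) + 3*t - e^(4*t) + 1)/(t*e^(4*t) - t)
d^2K/dt^2 = (-16*t^2*e^(4*t) + e^(8*t) - 2*e^(4*t) + 1)/(t^2*e^(8*t) - 2*t^2*e^(4*t) + t^2)
d^3K/dt^3 = (64*t^3*e^(8*t) + 64*t^3*e^(4*t) - 2*e^(12*t) + 6*e^(8*t) - 6*e^(4*t) + 2)/(t^3*e^(12*t) - 3*t^3*e^(8*t) + 3*t^3*e^(4*t) - t^3)

κ_3 = d^3K/dt^3 |_{t=0} = 0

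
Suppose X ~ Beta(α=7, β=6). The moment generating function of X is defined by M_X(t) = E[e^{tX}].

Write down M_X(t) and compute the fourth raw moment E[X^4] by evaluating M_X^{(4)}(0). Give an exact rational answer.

E[X^4] = d^4M/dt^4 |_{t=0} = 3/26

M_X(t) = ₁F₁(7; 13; t)
dM/dt = 7*₁F₁(8; 14; t)/13
d^2M/dt^2 = 4*₁F₁(9; 15; t)/13
d^3M/dt^3 = 12*₁F₁(10; 16; t)/65
d^4M/dt^4 = 3*₁F₁(11; 17; t)/26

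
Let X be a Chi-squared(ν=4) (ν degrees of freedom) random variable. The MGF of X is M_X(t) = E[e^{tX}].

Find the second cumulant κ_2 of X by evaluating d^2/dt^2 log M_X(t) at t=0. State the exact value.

M_X(t) = (1 - 2*t)^(-2)
K_X(t) = log M_X(t) = -2*log(1 - 2*t)
D^2[K](t) = 8/(4*t^2 - 4*t + 1)

κ_2 = D^2[K](0) = 8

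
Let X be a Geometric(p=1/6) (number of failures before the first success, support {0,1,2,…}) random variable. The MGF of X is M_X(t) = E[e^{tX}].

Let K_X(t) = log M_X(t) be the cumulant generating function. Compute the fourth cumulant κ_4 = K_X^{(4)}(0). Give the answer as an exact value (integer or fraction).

κ_4 = D^4[K](0) = 5430

M_X(t) = 1/(6*(1 - 5*e^(t)/6))
K_X(t) = log M_X(t) = -log(1 - 5*e^(t)/6) - log(6)
D^4[K](t) = (750*e^(3*t) + 3600*e^(2*t) + 1080*e^(t))/(625*e^(4*t) - 3000*e^(3*t) + 5400*e^(2*t) - 4320*e^(t) + 1296)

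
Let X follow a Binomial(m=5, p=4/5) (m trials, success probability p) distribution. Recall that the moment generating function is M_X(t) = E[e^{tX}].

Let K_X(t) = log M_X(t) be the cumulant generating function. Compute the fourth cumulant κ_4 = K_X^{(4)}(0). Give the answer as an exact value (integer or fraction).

κ_4 = K′′′′(0) = 4/125

M_X(t) = (4*e^(t)/5 + 1/5)^5
K_X(t) = log M_X(t) = 5*log(4*e^(t)/5 + 1/5)
K′(t) = 20*e^(t)/(4*e^(t) + 1)
K′′(t) = 20*e^(t)/(16*e^(2*t) + 8*e^(t) + 1)
K′′′(t) = (-80*e^(2*t) + 20*e^(t))/(64*e^(3*t) + 48*e^(2*t) + 12*e^(t) + 1)
K′′′′(t) = (320*e^(3*t) - 320*e^(2*t) + 20*e^(t))/(256*e^(4*t) + 256*e^(3*t) + 96*e^(2*t) + 16*e^(t) + 1)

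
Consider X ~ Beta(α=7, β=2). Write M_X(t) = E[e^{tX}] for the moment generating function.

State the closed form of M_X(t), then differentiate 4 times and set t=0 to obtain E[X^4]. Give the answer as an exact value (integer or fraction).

E[X^4] = M′′′′(0) = 14/33

M_X(t) = ₁F₁(7; 9; t)
M′(t) = 7*₁F₁(8; 10; t)/9
M′′(t) = 28*₁F₁(9; 11; t)/45
M′′′(t) = 28*₁F₁(10; 12; t)/55
M′′′′(t) = 14*₁F₁(11; 13; t)/33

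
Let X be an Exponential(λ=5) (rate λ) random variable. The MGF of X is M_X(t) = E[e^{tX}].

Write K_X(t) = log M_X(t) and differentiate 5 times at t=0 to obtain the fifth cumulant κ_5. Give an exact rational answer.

M_X(t) = 5/(5 - t)
K_X(t) = log M_X(t) = -log(5 - t) + log(5)
K′(t) = -1/(t - 5)
K′′(t) = 1/(t^2 - 10*t + 25)
K′′′(t) = -2/(t^3 - 15*t^2 + 75*t - 125)
K′′′′(t) = 6/(t^4 - 20*t^3 + 150*t^2 - 500*t + 625)
K′′′′′(t) = -24/(t^5 - 25*t^4 + 250*t^3 - 1250*t^2 + 3125*t - 3125)

κ_5 = K′′′′′(0) = 24/3125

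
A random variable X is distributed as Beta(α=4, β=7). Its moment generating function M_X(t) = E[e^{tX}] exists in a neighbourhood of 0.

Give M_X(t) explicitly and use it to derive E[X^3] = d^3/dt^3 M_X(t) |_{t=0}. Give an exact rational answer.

E[X^3] = M^(3)(0) = 10/143

M_X(t) = ₁F₁(4; 11; t)
M^(3)(t) = 10*₁F₁(7; 14; t)/143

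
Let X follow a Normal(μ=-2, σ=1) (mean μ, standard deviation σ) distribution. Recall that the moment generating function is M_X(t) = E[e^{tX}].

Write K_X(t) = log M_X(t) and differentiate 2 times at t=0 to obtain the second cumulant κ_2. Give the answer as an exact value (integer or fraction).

κ_2 = K′′(0) = 1

M_X(t) = e^(t^2/2 - 2*t)
K_X(t) = log M_X(t) = t^2/2 - 2*t
K′(t) = t - 2
K′′(t) = 1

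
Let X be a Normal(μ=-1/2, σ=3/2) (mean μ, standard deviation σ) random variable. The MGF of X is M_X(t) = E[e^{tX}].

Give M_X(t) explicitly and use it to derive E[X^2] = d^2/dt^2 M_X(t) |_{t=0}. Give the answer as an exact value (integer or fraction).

E[X^2] = M′′(0) = 5/2

M_X(t) = e^(9*t^2/8 - t/2)
M′(t) = 9*t*e^(-t/2)*e^(9*t^2/8)/4 - e^(-t/2)*e^(9*t^2/8)/2
M′′(t) = (81*t^2*e^(9*t^2/8) - 36*t*e^(9*t^2/8) + 40*e^(9*t^2/8))*e^(-t/2)/16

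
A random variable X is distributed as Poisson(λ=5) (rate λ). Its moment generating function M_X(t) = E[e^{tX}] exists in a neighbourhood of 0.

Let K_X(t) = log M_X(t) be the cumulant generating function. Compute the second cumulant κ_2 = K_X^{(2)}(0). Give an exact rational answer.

M_X(t) = e^(5*e^(t) - 5)
K_X(t) = log M_X(t) = 5*e^(t) - 5
dK/dt = 5*e^(t)
d^2K/dt^2 = 5*e^(t)

κ_2 = d^2K/dt^2 |_{t=0} = 5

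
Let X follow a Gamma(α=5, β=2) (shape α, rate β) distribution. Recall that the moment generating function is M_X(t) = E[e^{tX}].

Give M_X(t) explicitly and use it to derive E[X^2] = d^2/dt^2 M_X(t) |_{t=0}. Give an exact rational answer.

M_X(t) = 32/(2 - t)^5
dM/dt = 160/(t^6 - 12*t^5 + 60*t^4 - 160*t^3 + 240*t^2 - 192*t + 64)
d^2M/dt^2 = -960/(t^7 - 14*t^6 + 84*t^5 - 280*t^4 + 560*t^3 - 672*t^2 + 448*t - 128)

E[X^2] = d^2M/dt^2 |_{t=0} = 15/2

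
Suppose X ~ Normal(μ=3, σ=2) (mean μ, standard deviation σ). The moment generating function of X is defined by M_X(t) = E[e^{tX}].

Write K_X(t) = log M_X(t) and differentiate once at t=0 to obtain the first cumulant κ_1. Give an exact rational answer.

κ_1 = K′(0) = 3

M_X(t) = e^(2*t^2 + 3*t)
K_X(t) = log M_X(t) = 2*t^2 + 3*t
K′(t) = 4*t + 3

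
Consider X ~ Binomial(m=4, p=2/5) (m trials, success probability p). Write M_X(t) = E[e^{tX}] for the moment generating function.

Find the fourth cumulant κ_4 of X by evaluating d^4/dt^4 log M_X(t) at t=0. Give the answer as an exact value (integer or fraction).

κ_4 = d^4K/dt^4 |_{t=0} = -264/625

M_X(t) = (2*e^(t)/5 + 3/5)^4
K_X(t) = log M_X(t) = 4*log(2*e^(t)/5 + 3/5)
dK/dt = 8*e^(t)/(2*e^(t) + 3)
d^2K/dt^2 = 24*e^(t)/(4*e^(2*t) + 12*e^(t) + 9)
d^3K/dt^3 = (-48*e^(2*t) + 72*e^(t))/(8*e^(3*t) + 36*e^(2*t) + 54*e^(t) + 27)
d^4K/dt^4 = (96*e^(3*t) - 576*e^(2*t) + 216*e^(t))/(16*e^(4*t) + 96*e^(3*t) + 216*e^(2*t) + 216*e^(t) + 81)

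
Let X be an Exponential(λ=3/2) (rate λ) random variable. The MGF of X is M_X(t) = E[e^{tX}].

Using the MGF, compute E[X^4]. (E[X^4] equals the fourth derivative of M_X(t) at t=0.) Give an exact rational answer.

E[X^4] = M′′′′(0) = 128/27

M_X(t) = 3/(2*(3/2 - t))
M′(t) = 6/(4*t^2 - 12*t + 9)
M′′(t) = -24/(8*t^3 - 36*t^2 + 54*t - 27)
M′′′(t) = 144/(16*t^4 - 96*t^3 + 216*t^2 - 216*t + 81)
M′′′′(t) = -1152/(32*t^5 - 240*t^4 + 720*t^3 - 1080*t^2 + 810*t - 243)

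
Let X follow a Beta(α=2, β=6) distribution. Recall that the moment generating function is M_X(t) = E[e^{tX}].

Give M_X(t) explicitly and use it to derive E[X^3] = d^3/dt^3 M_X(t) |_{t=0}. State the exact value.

M_X(t) = ₁F₁(2; 8; t)
dM/dt = ₁F₁(3; 9; t)/4
d^2M/dt^2 = ₁F₁(4; 10; t)/12
d^3M/dt^3 = ₁F₁(5; 11; t)/30

E[X^3] = d^3M/dt^3 |_{t=0} = 1/30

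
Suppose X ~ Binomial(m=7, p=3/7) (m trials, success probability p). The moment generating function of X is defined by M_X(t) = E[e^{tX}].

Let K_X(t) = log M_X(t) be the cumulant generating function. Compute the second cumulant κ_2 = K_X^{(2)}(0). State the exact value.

M_X(t) = (3*e^(t)/7 + 4/7)^7
K_X(t) = log M_X(t) = 7*log(3*e^(t)/7 + 4/7)
dK/dt = 21*e^(t)/(3*e^(t) + 4)
d^2K/dt^2 = 84*e^(t)/(9*e^(2*t) + 24*e^(t) + 16)

κ_2 = d^2K/dt^2 |_{t=0} = 12/7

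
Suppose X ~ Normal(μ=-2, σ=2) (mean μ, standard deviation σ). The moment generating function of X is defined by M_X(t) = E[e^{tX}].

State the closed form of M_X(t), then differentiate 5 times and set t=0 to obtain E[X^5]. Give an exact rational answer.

M_X(t) = e^(2*t^2 - 2*t)
D^5[M](t) = (1024*t^5*e^(2*t^2) - 2560*t^4*e^(2*t^2) + 5120*t^3*e^(2*t^2) - 5120*t^2*e^(2*t^2) + 3200*t*e^(2*t^2) - 832*e^(2*t^2))*e^(-2*t)

E[X^5] = D^5[M](0) = -832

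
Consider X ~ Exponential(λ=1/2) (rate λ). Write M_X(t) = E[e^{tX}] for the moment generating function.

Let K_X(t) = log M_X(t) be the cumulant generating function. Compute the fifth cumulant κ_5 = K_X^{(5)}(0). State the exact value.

κ_5 = K′′′′′(0) = 768

M_X(t) = 1/(2*(1/2 - t))
K_X(t) = log M_X(t) = -log(1/2 - t) - log(2)
K′(t) = -2/(2*t - 1)
K′′(t) = 4/(4*t^2 - 4*t + 1)
K′′′(t) = -16/(8*t^3 - 12*t^2 + 6*t - 1)
K′′′′(t) = 96/(16*t^4 - 32*t^3 + 24*t^2 - 8*t + 1)
K′′′′′(t) = -768/(32*t^5 - 80*t^4 + 80*t^3 - 40*t^2 + 10*t - 1)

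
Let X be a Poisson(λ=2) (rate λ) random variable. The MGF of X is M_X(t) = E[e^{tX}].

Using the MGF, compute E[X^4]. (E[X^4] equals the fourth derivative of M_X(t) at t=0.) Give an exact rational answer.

M_X(t) = e^(2*e^(t) - 2)
M′(t) = 2*e^(-2)*e^(t)*e^(2*e^(t))
M′′(t) = (4*e^(2*t)*e^(2*e^(t)) + 2*e^(t)*e^(2*e^(t)))*e^(-2)
M′′′(t) = (8*e^(3*t)*e^(2*e^(t)) + 12*e^(2*t)*e^(2*e^(t)) + 2*e^(t)*e^(2*e^(t)))*e^(-2)
M′′′′(t) = (16*e^(4*t)*e^(2*e^(t)) + 48*e^(3*t)*e^(2*e^(t)) + 28*e^(2*t)*e^(2*e^(t)) + 2*e^(t)*e^(2*e^(t)))*e^(-2)

E[X^4] = M′′′′(0) = 94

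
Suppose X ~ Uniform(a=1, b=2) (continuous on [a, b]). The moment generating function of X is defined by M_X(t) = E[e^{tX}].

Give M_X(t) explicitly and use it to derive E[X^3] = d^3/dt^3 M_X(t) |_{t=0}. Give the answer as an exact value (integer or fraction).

E[X^3] = d^3M/dt^3 |_{t=0} = 15/4

M_X(t) = (e^(2*t) - e^(t))/t
dM/dt = (2*t*e^(2*t) - t*e^(t) - e^(2*t) + e^(t))/t^2
d^2M/dt^2 = (4*t^2*e^(2*t) - t^2*e^(t) - 4*t*e^(2*t) + 2*t*e^(t) + 2*e^(2*t) - 2*e^(t))/t^3
d^3M/dt^3 = (8*t^3*e^(2*t) - t^3*e^(t) - 12*t^2*e^(2*t) + 3*t^2*e^(t) + 12*t*e^(2*t) - 6*t*e^(t) - 6*e^(2*t) + 6*e^(t))/t^4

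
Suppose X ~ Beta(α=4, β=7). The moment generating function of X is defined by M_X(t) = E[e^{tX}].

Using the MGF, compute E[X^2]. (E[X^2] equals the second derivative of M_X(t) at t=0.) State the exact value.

E[X^2] = M^(2)(0) = 5/33

M_X(t) = ₁F₁(4; 11; t)
M^(2)(t) = 5*₁F₁(6; 13; t)/33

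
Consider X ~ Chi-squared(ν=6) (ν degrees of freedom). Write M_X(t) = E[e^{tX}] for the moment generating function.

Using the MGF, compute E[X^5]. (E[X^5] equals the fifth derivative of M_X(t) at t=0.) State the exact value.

M_X(t) = (1 - 2*t)^(-3)
dM/dt = 6/(16*t^4 - 32*t^3 + 24*t^2 - 8*t + 1)
d^2M/dt^2 = -48/(32*t^5 - 80*t^4 + 80*t^3 - 40*t^2 + 10*t - 1)
d^3M/dt^3 = 480/(64*t^6 - 192*t^5 + 240*t^4 - 160*t^3 + 60*t^2 - 12*t + 1)
d^4M/dt^4 = -5760/(128*t^7 - 448*t^6 + 672*t^5 - 560*t^4 + 280*t^3 - 84*t^2 + 14*t - 1)
d^5M/dt^5 = 80640/(256*t^8 - 1024*t^7 + 1792*t^6 - 1792*t^5 + 1120*t^4 - 448*t^3 + 112*t^2 - 16*t + 1)

E[X^5] = d^5M/dt^5 |_{t=0} = 80640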